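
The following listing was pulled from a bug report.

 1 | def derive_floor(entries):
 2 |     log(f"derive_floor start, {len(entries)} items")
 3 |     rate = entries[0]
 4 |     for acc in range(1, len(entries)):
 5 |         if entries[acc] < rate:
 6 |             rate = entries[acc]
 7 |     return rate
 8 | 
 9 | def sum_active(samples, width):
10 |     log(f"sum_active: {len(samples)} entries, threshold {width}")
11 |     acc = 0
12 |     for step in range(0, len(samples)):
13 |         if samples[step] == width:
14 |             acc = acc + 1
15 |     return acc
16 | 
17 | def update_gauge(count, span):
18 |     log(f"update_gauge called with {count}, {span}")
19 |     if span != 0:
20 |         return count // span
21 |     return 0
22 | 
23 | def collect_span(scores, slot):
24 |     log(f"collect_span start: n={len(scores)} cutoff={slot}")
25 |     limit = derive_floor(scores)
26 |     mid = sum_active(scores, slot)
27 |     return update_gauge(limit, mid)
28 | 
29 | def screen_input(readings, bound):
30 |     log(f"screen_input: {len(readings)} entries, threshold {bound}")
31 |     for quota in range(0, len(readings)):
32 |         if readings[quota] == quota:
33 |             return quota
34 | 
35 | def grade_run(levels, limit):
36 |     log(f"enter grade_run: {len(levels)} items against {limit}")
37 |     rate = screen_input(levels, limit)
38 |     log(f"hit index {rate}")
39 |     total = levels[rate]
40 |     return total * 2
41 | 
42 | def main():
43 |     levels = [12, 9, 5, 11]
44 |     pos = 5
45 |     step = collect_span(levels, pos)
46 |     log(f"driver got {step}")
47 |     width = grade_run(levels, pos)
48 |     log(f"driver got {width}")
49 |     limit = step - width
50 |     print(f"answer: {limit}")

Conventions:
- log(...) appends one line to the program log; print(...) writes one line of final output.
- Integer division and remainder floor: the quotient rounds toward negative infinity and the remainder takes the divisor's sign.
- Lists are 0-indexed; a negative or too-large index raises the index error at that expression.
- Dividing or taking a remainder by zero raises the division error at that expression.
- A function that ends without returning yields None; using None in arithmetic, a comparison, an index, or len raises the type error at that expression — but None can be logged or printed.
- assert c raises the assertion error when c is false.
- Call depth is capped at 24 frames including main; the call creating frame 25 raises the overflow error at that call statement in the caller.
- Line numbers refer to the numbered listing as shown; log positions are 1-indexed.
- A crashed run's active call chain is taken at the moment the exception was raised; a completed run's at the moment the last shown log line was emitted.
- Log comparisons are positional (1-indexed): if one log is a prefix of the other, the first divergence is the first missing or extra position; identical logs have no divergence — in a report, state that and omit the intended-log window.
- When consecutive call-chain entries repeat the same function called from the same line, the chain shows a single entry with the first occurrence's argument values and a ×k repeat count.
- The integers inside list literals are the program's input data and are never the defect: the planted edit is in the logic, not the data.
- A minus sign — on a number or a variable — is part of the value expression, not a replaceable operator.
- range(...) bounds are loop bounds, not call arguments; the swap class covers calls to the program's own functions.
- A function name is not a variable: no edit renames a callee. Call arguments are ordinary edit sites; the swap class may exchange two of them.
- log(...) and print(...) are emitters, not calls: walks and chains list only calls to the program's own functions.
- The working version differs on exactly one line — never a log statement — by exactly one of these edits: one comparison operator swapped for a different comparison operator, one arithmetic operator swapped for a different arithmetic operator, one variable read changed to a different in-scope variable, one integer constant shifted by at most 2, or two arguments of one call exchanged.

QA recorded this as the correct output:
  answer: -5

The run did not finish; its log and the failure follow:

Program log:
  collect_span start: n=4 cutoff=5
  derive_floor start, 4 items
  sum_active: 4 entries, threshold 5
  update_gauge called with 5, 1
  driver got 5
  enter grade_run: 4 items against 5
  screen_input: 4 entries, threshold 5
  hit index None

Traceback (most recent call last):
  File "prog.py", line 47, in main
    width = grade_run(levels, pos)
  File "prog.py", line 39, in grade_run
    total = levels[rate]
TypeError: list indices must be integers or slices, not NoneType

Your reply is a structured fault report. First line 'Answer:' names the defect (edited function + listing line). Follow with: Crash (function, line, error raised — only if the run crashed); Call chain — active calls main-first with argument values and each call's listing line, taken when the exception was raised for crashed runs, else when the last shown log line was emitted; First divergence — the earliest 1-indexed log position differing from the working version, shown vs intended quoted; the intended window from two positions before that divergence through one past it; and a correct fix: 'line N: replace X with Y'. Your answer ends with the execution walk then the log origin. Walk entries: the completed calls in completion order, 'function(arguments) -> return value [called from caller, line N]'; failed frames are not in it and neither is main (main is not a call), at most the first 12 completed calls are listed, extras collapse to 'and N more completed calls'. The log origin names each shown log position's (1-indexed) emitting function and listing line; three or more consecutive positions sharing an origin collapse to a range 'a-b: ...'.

Answer: the defect is in screen_input at line 32.
Key observation: The earliest visible damage is log position 8 — 'hit index None' rather than the intended 'hit index 2'.
Crash: grade_run, line 39, TypeError.
Call chain: main -> grade_run([12, 9, 5, 11], 5) (called at line 47).
First divergence: position 8; shown 'hit index None' vs intended 'hit index 2'.
Intended log window:
  6: enter grade_run: 4 items against 5
  7: screen_input: 4 entries, threshold 5
  8: hit index 2
  9: driver got 10
Execution walk:
  derive_floor([12, 9, 5, 11]) -> 5  [called from collect_span, line 25]
  sum_active([12, 9, 5, 11], 5) -> 1  [called from collect_span, line 26]
  update_gauge(5, 1) -> 5  [called from collect_span, line 27]
  collect_span([12, 9, 5, 11], 5) -> 5  [called from main, line 45]
  screen_input([12, 9, 5, 11], 5) -> None  [called from grade_run, line 37]
Log line origins:
  1 — collect_span, line 24
  2 — derive_floor, line 2
  3 — sum_active, line 10
  4 — update_gauge, line 18
  5 — main, line 46
  6 — grade_run, line 36
  7 — screen_input, line 30
  8 — grade_run, line 38
A correct fix: line 32: replace `readings[quota] == quota` with `readings[quota] == bound`.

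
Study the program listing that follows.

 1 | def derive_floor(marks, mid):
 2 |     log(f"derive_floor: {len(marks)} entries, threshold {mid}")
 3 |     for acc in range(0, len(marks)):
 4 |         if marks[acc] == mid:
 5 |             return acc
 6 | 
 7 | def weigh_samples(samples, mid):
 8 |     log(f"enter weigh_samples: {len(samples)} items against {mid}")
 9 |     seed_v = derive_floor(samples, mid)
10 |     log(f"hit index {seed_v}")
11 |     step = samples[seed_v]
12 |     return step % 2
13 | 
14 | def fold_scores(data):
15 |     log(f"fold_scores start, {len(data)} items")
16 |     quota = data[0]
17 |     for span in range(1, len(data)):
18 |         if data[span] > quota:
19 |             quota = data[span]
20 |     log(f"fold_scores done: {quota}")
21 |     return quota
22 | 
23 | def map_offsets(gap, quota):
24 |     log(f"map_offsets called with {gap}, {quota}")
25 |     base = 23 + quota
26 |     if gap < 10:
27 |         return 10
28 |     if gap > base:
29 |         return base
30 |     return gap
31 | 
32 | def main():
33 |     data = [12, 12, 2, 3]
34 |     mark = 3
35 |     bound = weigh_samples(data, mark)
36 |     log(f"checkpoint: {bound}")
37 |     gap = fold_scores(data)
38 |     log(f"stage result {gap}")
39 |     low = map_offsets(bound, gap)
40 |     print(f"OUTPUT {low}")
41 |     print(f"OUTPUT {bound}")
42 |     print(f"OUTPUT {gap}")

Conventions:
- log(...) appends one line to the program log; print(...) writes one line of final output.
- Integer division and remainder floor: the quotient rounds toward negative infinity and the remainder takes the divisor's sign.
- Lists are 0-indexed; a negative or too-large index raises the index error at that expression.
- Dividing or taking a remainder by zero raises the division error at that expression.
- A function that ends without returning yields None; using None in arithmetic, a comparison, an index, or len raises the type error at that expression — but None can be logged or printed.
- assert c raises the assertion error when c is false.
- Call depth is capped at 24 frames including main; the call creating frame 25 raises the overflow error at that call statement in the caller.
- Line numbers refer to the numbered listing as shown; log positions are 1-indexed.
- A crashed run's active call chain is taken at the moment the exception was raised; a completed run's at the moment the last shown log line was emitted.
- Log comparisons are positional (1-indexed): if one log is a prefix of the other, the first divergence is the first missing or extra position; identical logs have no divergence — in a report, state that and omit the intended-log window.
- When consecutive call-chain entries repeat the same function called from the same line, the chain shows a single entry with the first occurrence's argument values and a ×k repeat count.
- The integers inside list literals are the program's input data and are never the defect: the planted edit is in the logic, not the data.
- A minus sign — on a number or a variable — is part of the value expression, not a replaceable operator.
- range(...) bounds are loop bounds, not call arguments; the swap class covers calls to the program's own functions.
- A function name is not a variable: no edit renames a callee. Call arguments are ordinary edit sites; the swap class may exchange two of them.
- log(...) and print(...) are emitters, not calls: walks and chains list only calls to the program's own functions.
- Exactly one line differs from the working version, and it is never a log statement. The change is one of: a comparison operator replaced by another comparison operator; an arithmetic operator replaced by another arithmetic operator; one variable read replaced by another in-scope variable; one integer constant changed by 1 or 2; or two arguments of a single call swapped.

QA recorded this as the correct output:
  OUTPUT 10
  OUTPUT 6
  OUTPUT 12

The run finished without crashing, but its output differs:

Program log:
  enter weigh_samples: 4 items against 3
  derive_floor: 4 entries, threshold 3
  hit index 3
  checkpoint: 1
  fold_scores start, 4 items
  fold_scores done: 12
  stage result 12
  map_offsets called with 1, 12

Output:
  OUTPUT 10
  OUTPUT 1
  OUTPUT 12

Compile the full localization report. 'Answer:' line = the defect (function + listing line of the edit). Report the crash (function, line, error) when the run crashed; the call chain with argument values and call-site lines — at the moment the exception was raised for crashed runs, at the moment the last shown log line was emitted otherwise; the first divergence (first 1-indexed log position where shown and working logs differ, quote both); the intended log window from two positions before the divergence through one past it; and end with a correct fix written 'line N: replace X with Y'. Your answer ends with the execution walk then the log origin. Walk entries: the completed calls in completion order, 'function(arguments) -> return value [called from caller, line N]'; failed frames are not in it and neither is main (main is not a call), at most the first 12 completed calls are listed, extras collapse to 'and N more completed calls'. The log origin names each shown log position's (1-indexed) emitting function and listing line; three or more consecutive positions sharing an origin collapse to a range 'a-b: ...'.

Answer: the defect is in weigh_samples at line 12.
The tell: At log position 4 the runs split — shown 'checkpoint: 1', but the working version logs 'checkpoint: 6'.
Call chain: main -> map_offsets(1, 12) (called at line 39).
First divergence: at position 4 the run shows 'checkpoint: 1' where the working version logs 'checkpoint: 6'.
Intended log window:
  2: derive_floor: 4 entries, threshold 3
  3: hit index 3
  4: checkpoint: 6
  5: fold_scores start, 4 items
Execution walk:
  derive_floor([12, 12, 2, 3], 3) -> 3  [called from weigh_samples, line 9]
  weigh_samples([12, 12, 2, 3], 3) -> 1  [called from main, line 35]
  fold_scores([12, 12, 2, 3]) -> 12  [called from main, line 37]
  map_offsets(1, 12) -> 10  [called from main, line 39]
Log origin:
  1: from weigh_samples, line 8
  2: from derive_floor, line 2
  3: from weigh_samples, line 10
  4: from main, line 36
  5: from fold_scores, line 15
  6: from fold_scores, line 20
  7: from main, line 38
  8: from map_offsets, line 24
A correct fix: line 12: replace `%` with `*`.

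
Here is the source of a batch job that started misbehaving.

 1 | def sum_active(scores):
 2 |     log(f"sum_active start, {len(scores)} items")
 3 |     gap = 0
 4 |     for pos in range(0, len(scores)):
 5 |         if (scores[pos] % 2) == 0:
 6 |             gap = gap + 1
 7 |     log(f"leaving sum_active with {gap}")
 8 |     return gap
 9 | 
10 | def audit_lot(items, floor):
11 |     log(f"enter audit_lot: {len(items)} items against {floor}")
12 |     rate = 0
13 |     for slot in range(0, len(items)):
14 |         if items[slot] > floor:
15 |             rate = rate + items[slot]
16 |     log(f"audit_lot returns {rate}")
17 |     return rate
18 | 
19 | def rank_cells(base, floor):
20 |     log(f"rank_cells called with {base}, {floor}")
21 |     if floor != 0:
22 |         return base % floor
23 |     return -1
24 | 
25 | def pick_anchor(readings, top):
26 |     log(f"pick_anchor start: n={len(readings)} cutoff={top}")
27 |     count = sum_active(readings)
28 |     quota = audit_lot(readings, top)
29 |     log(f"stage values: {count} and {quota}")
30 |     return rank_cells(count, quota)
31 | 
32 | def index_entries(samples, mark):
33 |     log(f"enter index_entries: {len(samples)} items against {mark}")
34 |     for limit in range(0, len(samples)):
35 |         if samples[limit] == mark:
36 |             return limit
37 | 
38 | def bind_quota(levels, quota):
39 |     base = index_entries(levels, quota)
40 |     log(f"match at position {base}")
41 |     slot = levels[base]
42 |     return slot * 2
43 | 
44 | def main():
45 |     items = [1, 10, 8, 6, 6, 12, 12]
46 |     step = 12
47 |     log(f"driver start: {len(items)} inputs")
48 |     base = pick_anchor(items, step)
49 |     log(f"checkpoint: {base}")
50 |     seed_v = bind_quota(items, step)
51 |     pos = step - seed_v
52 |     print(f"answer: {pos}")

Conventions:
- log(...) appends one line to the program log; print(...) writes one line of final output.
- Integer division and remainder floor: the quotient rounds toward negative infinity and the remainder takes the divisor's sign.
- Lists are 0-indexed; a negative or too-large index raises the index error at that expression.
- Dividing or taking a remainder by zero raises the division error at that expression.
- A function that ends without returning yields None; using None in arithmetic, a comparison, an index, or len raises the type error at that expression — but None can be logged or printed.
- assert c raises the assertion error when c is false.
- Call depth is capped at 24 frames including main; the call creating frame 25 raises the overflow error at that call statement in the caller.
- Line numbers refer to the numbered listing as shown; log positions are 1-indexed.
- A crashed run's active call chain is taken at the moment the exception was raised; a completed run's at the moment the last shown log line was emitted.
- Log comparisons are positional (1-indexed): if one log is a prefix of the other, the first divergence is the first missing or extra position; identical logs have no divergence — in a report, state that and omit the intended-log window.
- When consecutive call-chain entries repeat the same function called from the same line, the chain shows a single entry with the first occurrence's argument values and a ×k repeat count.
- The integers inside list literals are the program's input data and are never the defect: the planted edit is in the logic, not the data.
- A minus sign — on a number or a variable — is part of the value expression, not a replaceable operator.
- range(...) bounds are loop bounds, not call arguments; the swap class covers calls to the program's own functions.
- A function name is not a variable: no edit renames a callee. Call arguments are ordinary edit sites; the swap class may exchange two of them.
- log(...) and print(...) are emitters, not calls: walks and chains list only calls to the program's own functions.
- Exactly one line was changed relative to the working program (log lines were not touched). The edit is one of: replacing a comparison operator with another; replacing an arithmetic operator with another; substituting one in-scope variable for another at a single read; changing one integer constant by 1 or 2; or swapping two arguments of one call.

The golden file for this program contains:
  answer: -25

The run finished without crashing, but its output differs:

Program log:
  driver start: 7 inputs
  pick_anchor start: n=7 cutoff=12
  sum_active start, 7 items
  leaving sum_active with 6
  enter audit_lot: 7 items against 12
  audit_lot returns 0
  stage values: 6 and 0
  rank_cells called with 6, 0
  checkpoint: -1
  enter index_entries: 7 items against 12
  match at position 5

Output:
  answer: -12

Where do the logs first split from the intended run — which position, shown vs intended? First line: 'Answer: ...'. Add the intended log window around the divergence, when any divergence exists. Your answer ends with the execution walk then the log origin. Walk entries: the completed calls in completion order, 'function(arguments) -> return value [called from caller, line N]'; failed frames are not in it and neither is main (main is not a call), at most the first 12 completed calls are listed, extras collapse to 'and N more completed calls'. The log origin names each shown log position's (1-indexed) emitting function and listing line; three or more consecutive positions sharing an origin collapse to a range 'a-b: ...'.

Answer: none; the two logs match at every position.
Execution walk:
  sum_active([1, 10, 8, 6, 6, 12, 12]) -> 6  [called from pick_anchor, line 27]
  audit_lot([1, 10, 8, 6, 6, 12, 12], 12) -> 0  [called from pick_anchor, line 28]
  rank_cells(6, 0) -> -1  [called from pick_anchor, line 30]
  pick_anchor([1, 10, 8, 6, 6, 12, 12], 12) -> -1  [called from main, line 48]
  index_entries([1, 10, 8, 6, 6, 12, 12], 12) -> 5  [called from bind_quota, line 39]
  bind_quota([1, 10, 8, 6, 6, 12, 12], 12) -> 24  [called from main, line 50]
Log origins:
  1: from main, line 47
  2: from pick_anchor, line 26
  3: from sum_active, line 2
  4: from sum_active, line 7
  5: from audit_lot, line 11
  6: from audit_lot, line 16
  7: from pick_anchor, line 29
  8: from rank_cells, line 20
  9: from main, line 49
  10: from index_entries, line 33
  11: from bind_quota, line 40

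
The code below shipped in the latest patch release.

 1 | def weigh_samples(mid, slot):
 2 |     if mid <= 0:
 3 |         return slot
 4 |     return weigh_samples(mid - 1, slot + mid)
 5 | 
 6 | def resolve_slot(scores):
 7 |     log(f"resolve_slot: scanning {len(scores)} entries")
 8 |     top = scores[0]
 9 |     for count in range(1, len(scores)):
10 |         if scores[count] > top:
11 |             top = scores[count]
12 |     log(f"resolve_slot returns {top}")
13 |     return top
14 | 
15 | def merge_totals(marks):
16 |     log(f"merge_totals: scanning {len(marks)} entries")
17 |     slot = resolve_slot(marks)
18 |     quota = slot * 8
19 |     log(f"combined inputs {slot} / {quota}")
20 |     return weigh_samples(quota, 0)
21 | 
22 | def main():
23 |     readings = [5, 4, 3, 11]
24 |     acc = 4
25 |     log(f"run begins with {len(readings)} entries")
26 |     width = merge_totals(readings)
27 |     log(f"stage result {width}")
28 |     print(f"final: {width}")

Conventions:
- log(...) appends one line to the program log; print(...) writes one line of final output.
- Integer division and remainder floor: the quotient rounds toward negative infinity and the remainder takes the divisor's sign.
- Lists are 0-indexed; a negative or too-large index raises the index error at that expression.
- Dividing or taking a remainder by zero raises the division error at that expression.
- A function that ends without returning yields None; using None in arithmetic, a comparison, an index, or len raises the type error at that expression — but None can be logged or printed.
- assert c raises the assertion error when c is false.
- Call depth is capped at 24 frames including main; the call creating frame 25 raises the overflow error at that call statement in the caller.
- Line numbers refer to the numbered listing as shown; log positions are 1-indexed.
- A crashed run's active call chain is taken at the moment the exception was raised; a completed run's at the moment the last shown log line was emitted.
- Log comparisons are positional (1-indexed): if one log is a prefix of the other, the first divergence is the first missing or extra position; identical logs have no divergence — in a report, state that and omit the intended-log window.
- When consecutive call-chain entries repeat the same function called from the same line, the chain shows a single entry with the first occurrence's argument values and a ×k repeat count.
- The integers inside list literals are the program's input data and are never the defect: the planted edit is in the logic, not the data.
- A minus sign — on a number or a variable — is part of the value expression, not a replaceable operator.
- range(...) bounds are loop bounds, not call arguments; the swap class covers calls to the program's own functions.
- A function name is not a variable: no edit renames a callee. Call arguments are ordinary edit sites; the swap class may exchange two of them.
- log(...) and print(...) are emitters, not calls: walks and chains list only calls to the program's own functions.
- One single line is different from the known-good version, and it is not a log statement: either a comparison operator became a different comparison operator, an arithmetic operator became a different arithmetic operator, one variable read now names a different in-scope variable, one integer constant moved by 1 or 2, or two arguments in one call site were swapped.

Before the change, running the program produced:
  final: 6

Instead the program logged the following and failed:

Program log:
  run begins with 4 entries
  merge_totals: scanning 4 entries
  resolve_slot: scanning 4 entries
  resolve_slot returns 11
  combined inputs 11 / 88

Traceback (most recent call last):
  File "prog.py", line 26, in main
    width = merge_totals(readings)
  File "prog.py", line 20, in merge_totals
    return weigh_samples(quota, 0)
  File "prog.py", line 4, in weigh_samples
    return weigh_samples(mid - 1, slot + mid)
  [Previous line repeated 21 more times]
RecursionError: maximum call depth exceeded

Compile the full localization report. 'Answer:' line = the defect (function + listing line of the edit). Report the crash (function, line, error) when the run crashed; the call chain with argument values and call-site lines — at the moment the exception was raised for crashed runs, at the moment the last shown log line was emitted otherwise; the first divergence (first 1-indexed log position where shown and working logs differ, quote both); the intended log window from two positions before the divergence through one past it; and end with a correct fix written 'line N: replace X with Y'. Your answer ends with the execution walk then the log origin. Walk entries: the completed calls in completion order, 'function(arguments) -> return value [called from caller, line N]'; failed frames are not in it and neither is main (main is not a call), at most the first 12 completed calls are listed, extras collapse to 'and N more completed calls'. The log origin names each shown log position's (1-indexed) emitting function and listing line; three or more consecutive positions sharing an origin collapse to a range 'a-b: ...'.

Answer: the defect is in merge_totals at line 18.
Core observation: The earliest visible damage is log position 5 — 'combined inputs 11 / 88' rather than the intended 'combined inputs 11 / 3'.
Crash: weigh_samples, line 4, RecursionError.
Call chain: main -> merge_totals([5, 4, 3, 11]) (called at line 26) -> weigh_samples(88, 0) (called at line 20) -> weigh_samples(87, 88) (called at line 4) ×21.
First divergence: position 5 — shown 'combined inputs 11 / 88', intended 'combined inputs 11 / 3'.
Intended log window:
  3: resolve_slot: scanning 4 entries
  4: resolve_slot returns 11
  5: combined inputs 11 / 3
  6: stage result 6
Execution walk:
  resolve_slot([5, 4, 3, 11]) -> 11  [called from merge_totals, line 17]
Log line origins:
  1 — main, line 25
  2 — merge_totals, line 16
  3 — resolve_slot, line 7
  4 — resolve_slot, line 12
  5 — merge_totals, line 19
A correct fix: line 18: replace `*` with `%`.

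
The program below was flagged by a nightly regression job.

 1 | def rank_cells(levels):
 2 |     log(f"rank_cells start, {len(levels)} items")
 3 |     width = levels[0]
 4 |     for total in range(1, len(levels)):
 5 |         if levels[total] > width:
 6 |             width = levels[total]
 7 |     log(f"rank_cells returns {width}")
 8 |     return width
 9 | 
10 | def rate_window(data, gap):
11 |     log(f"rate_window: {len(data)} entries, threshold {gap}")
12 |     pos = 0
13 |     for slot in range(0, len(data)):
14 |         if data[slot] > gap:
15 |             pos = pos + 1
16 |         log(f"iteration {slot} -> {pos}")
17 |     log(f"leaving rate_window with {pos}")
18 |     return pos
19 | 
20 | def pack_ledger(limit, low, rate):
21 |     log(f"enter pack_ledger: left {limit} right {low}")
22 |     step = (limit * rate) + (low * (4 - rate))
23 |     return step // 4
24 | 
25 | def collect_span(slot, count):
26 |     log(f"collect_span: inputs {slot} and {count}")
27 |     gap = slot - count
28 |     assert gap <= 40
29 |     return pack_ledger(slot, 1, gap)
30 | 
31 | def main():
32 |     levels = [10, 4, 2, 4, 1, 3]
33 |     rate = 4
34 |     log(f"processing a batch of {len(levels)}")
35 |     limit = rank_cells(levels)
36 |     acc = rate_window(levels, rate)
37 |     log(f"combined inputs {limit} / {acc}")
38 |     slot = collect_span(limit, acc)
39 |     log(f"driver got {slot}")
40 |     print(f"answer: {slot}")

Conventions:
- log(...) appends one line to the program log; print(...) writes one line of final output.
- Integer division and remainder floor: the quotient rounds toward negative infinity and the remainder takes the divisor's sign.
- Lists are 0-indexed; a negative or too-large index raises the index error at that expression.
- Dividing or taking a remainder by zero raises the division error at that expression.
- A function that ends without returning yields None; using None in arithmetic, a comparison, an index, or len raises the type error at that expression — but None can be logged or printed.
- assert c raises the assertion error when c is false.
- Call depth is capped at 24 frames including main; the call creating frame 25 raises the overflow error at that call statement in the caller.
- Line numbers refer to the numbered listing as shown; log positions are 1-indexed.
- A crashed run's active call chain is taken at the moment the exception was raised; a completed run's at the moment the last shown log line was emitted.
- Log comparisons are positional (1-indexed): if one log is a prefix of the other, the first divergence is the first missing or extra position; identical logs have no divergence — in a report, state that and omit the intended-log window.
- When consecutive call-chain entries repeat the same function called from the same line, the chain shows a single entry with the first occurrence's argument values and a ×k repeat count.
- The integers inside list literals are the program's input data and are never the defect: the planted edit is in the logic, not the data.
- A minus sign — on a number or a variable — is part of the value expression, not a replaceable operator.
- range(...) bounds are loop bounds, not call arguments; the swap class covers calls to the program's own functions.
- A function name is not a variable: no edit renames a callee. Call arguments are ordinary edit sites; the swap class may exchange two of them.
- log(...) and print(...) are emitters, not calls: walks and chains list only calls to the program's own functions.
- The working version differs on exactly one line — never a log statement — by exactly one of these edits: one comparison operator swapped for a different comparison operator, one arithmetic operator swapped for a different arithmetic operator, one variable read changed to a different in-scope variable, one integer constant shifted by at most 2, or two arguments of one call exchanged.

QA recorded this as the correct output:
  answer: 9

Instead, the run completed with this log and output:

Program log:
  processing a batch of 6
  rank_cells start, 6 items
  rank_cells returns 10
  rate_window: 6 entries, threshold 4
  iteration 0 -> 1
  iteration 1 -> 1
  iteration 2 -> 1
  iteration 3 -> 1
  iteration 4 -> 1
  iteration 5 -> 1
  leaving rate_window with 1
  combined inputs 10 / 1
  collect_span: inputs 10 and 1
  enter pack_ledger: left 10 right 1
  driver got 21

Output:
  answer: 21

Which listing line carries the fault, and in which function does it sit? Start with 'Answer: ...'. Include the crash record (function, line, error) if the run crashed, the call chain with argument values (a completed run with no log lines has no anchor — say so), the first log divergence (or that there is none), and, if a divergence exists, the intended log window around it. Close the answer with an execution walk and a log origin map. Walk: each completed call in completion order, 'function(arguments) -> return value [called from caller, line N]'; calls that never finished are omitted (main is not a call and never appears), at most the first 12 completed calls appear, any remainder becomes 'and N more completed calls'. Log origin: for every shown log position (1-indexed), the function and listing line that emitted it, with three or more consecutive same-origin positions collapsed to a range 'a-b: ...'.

Answer: the defect is in collect_span at line 29.
The tell: Everything matches until log position 14, which reads 'enter pack_ledger: left 10 right 1' in place of 'enter pack_ledger: left 10 right 9'.
Call chain: main.
First divergence: position 14 — shown 'enter pack_ledger: left 10 right 1', intended 'enter pack_ledger: left 10 right 9'.
Intended log window:
  12: combined inputs 10 / 1
  13: collect_span: inputs 10 and 1
  14: enter pack_ledger: left 10 right 9
  15: driver got 9
Execution walk:
  rank_cells([10, 4, 2, 4, 1, 3]) -> 10  [called from main, line 35]
  rate_window([10, 4, 2, 4, 1, 3], 4) -> 1  [called from main, line 36]
  pack_ledger(10, 1, 9) -> 21  [called from collect_span, line 29]
  collect_span(10, 1) -> 21  [called from main, line 38]
Origin of each log line:
  1: logged in main at line 34
  2: logged in rank_cells at line 2
  3: logged in rank_cells at line 7
  4: logged in rate_window at line 11
  5-10: logged in rate_window at line 16
  11: logged in rate_window at line 17
  12: logged in main at line 37
  13: logged in collect_span at line 26
  14: logged in pack_ledger at line 21
  15: logged in main at line 39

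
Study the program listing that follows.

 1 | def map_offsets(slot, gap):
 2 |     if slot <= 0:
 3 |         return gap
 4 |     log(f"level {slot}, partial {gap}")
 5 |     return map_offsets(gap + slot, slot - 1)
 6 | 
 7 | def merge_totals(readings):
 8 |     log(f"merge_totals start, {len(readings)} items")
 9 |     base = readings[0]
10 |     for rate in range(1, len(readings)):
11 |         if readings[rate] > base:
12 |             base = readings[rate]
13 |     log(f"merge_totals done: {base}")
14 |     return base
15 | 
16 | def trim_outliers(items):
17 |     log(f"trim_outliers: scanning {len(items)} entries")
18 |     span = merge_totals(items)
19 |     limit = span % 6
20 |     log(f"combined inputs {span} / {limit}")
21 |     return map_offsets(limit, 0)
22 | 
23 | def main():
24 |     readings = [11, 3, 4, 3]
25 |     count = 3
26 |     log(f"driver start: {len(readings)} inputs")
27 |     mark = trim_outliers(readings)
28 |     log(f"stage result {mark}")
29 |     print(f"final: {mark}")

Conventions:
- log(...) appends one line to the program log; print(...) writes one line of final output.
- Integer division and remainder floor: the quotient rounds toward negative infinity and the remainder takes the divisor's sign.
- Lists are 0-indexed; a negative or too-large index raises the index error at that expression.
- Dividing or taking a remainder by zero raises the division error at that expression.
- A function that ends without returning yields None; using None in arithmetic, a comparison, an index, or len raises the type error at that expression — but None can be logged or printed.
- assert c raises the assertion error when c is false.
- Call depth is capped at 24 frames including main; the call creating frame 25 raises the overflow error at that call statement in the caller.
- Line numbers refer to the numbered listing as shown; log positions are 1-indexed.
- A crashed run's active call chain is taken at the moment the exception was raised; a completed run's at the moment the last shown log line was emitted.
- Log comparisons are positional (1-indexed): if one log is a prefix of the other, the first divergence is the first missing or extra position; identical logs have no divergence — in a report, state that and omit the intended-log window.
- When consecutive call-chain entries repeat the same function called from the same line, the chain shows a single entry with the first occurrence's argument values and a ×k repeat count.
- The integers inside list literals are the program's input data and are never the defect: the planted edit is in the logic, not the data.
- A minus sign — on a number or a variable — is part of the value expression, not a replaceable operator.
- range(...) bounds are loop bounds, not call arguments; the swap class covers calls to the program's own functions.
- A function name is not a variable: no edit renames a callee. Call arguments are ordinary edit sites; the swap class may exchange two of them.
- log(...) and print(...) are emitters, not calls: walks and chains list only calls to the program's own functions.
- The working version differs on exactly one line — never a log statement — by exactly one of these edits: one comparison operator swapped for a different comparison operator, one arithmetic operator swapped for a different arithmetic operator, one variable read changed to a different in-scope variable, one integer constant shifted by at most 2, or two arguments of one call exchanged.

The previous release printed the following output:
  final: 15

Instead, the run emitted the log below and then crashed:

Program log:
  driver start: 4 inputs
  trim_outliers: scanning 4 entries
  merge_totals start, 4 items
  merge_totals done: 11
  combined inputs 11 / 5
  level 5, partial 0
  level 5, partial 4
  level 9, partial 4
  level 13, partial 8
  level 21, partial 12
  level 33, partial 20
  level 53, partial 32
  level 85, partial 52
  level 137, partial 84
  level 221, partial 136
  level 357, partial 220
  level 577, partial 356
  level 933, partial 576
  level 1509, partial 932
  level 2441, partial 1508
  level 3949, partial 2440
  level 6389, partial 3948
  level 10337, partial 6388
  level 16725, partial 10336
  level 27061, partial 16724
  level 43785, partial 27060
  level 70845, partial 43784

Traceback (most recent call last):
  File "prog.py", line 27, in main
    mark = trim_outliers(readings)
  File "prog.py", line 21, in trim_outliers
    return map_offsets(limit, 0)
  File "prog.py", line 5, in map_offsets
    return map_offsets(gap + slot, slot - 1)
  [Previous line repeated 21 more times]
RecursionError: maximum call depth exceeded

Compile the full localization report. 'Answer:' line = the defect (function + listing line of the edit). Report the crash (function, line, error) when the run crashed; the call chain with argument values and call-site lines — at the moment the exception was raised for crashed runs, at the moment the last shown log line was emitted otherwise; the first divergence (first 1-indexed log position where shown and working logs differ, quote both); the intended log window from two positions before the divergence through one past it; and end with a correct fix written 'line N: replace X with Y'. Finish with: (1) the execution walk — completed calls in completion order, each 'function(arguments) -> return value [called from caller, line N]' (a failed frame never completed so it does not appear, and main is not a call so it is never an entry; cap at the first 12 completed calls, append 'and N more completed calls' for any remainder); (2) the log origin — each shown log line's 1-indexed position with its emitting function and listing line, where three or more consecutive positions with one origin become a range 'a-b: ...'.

Answer: the defect is in map_offsets at line 5.
Key observation: Log line 7 is where behavior first shows: 'level 5, partial 4' appears instead of 'level 4, partial 5'.
Crash: map_offsets, line 5, RecursionError.
Call chain: main -> trim_outliers([11, 3, 4, 3]) (called at line 27) -> map_offsets(5, 0) (called at line 21) -> map_offsets(5, 4) (called at line 5) ×21.
First divergence: at position 7 the run shows 'level 5, partial 4' where the working version logs 'level 4, partial 5'.
Intended log window:
  5: combined inputs 11 / 5
  6: level 5, partial 0
  7: level 4, partial 5
  8: level 3, partial 9
Execution walk:
  merge_totals([11, 3, 4, 3]) -> 11  [called from trim_outliers, line 18]
Origin of each log line:
  1 — main, line 26
  2 — trim_outliers, line 17
  3 — merge_totals, line 8
  4 — merge_totals, line 13
  5 — trim_outliers, line 20
  6-27 — map_offsets, line 4
A correct fix: line 5: replace `map_offsets(gap + slot, slot - 1)` with `map_offsets(slot - 1, gap + slot)`.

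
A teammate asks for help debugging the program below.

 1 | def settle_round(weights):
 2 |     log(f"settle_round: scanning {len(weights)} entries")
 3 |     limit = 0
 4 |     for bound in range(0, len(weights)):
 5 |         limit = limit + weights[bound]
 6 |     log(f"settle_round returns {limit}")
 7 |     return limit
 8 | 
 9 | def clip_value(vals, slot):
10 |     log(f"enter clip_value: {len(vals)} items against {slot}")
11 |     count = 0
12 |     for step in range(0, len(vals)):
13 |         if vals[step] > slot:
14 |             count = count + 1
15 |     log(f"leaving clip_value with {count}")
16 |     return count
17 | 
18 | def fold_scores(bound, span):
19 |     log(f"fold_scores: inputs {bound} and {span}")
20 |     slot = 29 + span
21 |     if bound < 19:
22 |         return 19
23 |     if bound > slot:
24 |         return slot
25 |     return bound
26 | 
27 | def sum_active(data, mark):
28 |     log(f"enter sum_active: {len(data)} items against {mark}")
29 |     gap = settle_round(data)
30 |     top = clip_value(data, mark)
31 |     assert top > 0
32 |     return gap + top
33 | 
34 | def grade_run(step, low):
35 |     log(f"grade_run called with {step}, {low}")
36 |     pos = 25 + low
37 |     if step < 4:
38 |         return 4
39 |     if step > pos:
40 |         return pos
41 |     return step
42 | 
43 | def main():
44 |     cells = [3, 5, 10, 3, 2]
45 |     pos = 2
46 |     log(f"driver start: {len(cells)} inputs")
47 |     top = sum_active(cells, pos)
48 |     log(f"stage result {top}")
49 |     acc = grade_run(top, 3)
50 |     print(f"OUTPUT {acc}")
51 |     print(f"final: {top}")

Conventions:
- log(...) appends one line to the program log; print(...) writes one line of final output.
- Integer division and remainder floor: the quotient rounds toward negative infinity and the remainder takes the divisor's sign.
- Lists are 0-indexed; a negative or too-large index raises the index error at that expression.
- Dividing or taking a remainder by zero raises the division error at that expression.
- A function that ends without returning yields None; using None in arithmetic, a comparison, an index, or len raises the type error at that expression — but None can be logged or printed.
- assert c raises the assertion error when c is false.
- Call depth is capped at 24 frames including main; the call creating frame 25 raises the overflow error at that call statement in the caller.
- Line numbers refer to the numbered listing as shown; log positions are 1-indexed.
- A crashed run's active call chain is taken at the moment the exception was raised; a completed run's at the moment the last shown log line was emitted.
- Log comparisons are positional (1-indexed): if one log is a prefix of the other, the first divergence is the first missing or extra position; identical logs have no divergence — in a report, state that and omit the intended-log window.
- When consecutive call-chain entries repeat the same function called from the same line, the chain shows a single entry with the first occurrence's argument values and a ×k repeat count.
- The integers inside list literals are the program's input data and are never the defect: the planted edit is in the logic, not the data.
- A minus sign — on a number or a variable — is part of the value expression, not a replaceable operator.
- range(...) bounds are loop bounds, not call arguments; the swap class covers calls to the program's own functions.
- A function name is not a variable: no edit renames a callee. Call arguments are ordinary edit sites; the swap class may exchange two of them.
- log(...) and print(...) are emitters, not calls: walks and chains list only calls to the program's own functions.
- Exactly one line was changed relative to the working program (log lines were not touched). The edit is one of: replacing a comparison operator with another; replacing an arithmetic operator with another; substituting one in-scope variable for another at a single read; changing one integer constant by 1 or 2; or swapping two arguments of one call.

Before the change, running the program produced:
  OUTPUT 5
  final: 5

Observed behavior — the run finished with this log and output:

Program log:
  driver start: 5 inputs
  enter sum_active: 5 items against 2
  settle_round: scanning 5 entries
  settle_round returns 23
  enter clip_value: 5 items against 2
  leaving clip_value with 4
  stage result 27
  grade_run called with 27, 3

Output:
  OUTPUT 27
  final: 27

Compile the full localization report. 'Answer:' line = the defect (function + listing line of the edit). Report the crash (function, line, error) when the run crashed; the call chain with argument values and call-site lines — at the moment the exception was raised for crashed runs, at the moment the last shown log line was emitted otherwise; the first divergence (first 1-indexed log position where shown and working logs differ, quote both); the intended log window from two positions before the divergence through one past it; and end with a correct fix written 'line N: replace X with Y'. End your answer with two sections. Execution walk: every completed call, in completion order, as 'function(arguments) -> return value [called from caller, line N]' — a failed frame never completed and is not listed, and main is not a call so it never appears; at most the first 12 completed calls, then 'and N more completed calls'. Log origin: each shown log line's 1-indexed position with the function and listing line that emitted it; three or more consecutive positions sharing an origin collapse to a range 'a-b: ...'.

Answer: the defect is in sum_active at line 32.
The tell: The log first diverges at position 7: the faulty run prints 'stage result 27' where the working version prints 'stage result 5'.
Call chain: main -> grade_run(27, 3) (called at line 49).
First divergence: position 7; shown 'stage result 27' vs intended 'stage result 5'.
Intended log window:
  5: enter clip_value: 5 items against 2
  6: leaving clip_value with 4
  7: stage result 5
  8: grade_run called with 5, 3
Execution walk:
  settle_round([3, 5, 10, 3, 2]) -> 23  [called from sum_active, line 29]
  clip_value([3, 5, 10, 3, 2], 2) -> 4  [called from sum_active, line 30]
  sum_active([3, 5, 10, 3, 2], 2) -> 27  [called from main, line 47]
  grade_run(27, 3) -> 27  [called from main, line 49]
Log origin:
  1: logged in main at line 46
  2: logged in sum_active at line 28
  3: logged in settle_round at line 2
  4: logged in settle_round at line 6
  5: logged in clip_value at line 10
  6: logged in clip_value at line 15
  7: logged in main at line 48
  8: logged in grade_run at line 35
A correct fix: line 32: replace `+` with `//`.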